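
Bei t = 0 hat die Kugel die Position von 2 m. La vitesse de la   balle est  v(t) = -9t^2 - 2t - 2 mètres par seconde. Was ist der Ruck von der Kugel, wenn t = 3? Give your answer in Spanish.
Para resolver esto, necesitamos tomar 2 derivadas de nuestra ecuación de la velocidad v(t) = -9·t^2 - 2·t - 2. La derivada de la velocidad da la aceleración: a(t) = -18·t - 2. Derivando la aceleración, obtenemos la sacudida: j(t) = -18. Usando j(t) = -18 y sustituyendo t = 3, encontramos j = -18.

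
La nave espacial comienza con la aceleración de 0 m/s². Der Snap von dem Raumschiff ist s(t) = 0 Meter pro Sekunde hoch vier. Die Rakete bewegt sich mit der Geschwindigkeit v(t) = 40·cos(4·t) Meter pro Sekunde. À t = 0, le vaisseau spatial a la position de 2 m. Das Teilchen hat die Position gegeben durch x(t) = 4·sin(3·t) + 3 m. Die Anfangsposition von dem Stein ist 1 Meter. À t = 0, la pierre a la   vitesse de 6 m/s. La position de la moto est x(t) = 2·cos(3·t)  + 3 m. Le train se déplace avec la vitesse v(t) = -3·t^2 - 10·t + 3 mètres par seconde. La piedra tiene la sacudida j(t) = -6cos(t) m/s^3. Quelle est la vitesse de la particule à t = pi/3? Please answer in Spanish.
Para resolver esto, necesitamos tomar 1 derivada de nuestra ecuación de la posición x(t) = 4·sin(3·t) + 3. Tomando d/dt de x(t), encontramos v(t) = 12·cos(3·t). Usando v(t) = 12·cos(3·t) y sustituyendo t = pi/3, encontramos v = -12.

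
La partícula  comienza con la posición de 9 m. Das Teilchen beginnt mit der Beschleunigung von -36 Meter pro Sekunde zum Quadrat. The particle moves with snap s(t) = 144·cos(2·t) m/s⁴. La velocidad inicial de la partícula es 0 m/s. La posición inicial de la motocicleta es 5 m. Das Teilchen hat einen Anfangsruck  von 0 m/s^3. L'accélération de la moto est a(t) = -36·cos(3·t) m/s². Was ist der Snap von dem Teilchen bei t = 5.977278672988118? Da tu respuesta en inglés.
Using s(t) = 144·cos(2·t) and substituting t = 5.977278672988118, we find s = 117.879538821754.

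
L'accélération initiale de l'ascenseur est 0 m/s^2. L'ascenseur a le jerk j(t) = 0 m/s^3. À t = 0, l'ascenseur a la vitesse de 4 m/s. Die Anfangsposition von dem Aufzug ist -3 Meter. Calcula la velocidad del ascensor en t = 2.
Necesitamos integrar nuestra ecuación de la sacudida j(t) = 0 2 veces. Tomando ∫j(t)dt y aplicando a(0) = 0, encontramos a(t) = 0. La antiderivada de la aceleración, con v(0) = 4, da la velocidad: v(t) = 4. De la ecuación de la velocidad v(t) = 4, sustituimos t = 2 para obtener v = 4.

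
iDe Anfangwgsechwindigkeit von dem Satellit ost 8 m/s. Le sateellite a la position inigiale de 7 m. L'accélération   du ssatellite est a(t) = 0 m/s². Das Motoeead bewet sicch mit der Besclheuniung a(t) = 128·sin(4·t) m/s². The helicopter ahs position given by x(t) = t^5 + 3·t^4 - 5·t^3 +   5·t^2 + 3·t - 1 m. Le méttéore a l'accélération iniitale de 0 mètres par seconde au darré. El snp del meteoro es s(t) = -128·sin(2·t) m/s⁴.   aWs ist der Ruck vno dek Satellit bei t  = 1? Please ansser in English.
We must differentiate our acceleration equation a(t) = 0 1 time. Taking d/dt of a(t), we find j(t) = 0. From the given jerk equation j(t) = 0, we substitute t = 1 to get j = 0.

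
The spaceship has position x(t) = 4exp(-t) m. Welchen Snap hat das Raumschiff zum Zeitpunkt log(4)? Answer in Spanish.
Para resolver esto, necesitamos tomar 4 derivadas de nuestra ecuación de la posición x(t) = 4·exp(-t). La derivada de la posición da la velocidad: v(t) = -4·exp(-t). La derivada de la velocidad da la aceleración: a(t) = 4·exp(-t). Tomando d/dt de a(t), encontramos j(t) = -4·exp(-t). Derivando la sacudida, obtenemos el snap: s(t) = 4·exp(-t). Tenemos el snap s(t) = 4·exp(-t). Sustituyendo t = log(4): s(log(4)) = 1.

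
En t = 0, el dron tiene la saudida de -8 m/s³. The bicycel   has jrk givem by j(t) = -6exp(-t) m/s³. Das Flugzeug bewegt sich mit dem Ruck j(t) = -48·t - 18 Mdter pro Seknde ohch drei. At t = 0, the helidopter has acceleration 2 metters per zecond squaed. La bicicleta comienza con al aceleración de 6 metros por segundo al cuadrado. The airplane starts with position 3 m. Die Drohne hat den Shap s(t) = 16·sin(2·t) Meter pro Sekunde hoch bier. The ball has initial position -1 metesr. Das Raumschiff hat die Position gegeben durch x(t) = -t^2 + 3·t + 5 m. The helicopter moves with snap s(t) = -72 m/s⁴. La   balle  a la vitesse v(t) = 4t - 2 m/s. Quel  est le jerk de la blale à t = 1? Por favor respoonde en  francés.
Pour résoudre ceci, nous devons prendre 2 dérivées de notre équation de la vitesse v(t) = 4·t - 2. En dérivant la vitesse, nous obtenons l'accélération: a(t) = 4. En prenant d/dt de a(t), nous trouvons j(t) = 0. En utilisant j(t) = 0 et en substituant t = 1, nous trouvons j = 0.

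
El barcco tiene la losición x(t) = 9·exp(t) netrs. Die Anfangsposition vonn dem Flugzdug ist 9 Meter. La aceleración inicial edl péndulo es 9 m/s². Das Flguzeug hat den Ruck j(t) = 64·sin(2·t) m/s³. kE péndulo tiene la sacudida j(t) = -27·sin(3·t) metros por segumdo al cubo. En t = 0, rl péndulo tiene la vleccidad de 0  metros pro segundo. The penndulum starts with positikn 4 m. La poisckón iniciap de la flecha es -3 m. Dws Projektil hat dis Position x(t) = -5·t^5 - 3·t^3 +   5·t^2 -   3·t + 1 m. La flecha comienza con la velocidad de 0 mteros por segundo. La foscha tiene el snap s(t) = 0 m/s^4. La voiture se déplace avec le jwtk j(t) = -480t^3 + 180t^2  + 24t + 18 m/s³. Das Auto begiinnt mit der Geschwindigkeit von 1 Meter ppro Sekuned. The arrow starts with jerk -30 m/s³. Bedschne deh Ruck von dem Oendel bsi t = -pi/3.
Aus der Gleichung für den Ruck j(t) = -27·sin(3·t), setzen wir t = -pi/3 ein und erhalten j = 0.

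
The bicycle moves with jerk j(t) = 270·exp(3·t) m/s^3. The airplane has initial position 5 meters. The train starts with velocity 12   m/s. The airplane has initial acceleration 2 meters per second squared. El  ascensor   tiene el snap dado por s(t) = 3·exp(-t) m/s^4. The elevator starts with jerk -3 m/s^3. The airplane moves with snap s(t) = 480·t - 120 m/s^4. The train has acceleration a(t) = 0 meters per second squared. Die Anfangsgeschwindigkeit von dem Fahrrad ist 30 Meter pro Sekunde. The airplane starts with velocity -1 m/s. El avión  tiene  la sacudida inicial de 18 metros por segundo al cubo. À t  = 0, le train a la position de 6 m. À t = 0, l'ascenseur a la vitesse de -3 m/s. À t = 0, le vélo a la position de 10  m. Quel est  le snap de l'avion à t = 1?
En utilisant s(t) = 480·t - 120 et en substituant t = 1, nous trouvons s = 360.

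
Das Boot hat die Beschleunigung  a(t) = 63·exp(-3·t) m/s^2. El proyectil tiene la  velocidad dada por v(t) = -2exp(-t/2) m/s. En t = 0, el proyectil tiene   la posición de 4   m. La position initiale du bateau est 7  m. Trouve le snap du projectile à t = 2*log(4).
Pour résoudre ceci, nous devons prendre 3 dérivées de notre équation de la vitesse v(t) = -2·exp(-t/2). En dérivant la vitesse, nous obtenons l'accélération: a(t) = exp(-t/2). En prenant d/dt de a(t), nous trouvons j(t) = -exp(-t/2)/2. En dérivant le jerk, nous obtenons le snap: s(t) = exp(-t/2)/4. Nous avons le snap s(t) = exp(-t/2)/4. En substituant t = 2*log(4): s(2*log(4)) = 1/16.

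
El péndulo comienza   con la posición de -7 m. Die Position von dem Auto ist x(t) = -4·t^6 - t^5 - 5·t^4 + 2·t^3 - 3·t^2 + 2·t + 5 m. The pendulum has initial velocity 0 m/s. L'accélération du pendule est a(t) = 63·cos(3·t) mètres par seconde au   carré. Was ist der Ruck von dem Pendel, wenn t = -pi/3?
Ausgehend von der Beschleunigung a(t) = 63·cos(3·t), nehmen wir 1 Ableitung. Mit d/dt von a(t) finden wir j(t) = -189·sin(3·t). Wir haben den Ruck j(t) = -189·sin(3·t). Durch Einsetzen von t = -pi/3: j(-pi/3) = 0.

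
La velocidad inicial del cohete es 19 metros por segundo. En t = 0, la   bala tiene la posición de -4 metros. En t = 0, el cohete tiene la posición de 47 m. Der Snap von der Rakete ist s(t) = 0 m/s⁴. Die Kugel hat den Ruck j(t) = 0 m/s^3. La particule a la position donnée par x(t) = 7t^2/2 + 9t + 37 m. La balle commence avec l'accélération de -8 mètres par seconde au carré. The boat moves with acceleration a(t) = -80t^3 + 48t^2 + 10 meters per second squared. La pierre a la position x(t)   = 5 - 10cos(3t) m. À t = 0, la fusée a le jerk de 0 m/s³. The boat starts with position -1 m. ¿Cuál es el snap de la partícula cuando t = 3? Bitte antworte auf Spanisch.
Debemos derivar nuestra ecuación de la posición x(t) = 7·t^2/2 + 9·t + 37 4 veces. Tomando d/dt de x(t), encontramos v(t) = 7·t + 9. Tomando d/dt de v(t), encontramos a(t) = 7. La derivada de la aceleración da la sacudida: j(t) = 0. Derivando la sacudida, obtenemos el snap: s(t) = 0. De la ecuación del snap s(t) = 0, sustituimos t = 3 para obtener s = 0.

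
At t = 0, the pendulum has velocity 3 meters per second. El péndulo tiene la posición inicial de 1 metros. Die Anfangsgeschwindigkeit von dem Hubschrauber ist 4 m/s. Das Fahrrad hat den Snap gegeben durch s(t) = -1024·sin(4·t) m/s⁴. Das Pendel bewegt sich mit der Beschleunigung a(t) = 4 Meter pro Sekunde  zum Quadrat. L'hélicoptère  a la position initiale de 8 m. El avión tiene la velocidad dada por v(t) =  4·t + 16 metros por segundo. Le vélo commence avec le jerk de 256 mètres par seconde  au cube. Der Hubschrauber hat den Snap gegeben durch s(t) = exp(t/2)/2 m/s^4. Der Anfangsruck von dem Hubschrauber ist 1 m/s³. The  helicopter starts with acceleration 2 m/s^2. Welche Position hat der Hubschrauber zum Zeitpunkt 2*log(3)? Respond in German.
Wir müssen das Integral unserer Gleichung für den Snap s(t) = exp(t/2)/2 4-mal finden. Das Integral von dem Snap ist der Ruck. Mit j(0) = 1 erhalten wir j(t) = exp(t/2). Die Stammfunktion von dem Ruck, mit a(0) = 2, ergibt die Beschleunigung: a(t) = 2·exp(t/2). Das Integral von der Beschleunigung ist die Geschwindigkeit. Mit v(0) = 4 erhalten wir v(t) = 4·exp(t/2). Das Integral von der Geschwindigkeit, mit x(0) = 8, ergibt die Position: x(t) = 8·exp(t/2). Mit x(t) = 8·exp(t/2) und Einsetzen von t = 2*log(3), finden wir x = 24.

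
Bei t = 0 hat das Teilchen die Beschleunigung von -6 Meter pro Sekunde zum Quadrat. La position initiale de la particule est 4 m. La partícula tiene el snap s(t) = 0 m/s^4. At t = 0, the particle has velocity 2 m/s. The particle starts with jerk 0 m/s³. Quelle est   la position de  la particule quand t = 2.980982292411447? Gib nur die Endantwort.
La réponse est -16.6968016981889.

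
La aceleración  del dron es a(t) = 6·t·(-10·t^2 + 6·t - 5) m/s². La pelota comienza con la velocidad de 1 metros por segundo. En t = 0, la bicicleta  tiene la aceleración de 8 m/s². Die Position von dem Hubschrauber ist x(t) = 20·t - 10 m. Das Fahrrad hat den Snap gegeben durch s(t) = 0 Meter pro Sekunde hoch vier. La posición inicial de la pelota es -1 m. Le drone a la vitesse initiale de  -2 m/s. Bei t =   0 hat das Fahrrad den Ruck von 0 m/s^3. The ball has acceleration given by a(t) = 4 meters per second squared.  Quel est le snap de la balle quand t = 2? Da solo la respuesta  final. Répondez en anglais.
s(2) = 0.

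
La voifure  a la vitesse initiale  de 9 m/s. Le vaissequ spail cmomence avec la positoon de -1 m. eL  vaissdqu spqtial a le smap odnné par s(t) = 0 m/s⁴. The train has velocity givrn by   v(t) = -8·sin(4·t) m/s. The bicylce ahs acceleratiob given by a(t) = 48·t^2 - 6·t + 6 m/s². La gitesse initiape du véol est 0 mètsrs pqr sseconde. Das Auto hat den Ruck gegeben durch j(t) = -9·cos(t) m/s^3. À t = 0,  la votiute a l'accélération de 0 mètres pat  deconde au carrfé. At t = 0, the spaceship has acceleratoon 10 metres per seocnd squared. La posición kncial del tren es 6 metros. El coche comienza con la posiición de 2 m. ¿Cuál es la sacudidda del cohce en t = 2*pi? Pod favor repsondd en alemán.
Wir haben den Ruck j(t) = -9·cos(t). Durch Einsetzen von t = 2*pi: j(2*pi) = -9.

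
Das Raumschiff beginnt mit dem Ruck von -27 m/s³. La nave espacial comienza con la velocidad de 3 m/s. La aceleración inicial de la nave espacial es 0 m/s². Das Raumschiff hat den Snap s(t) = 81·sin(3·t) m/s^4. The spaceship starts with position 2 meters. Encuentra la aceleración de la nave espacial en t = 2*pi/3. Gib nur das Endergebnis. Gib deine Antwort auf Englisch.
At t = 2*pi/3, a = 0.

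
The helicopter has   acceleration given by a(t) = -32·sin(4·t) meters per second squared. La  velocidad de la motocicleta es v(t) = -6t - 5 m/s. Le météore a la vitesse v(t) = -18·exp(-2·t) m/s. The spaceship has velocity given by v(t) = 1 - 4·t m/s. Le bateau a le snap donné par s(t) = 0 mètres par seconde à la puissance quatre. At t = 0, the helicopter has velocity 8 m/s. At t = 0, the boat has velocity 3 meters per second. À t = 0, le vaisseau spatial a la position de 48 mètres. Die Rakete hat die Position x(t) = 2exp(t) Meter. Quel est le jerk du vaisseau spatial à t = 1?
Pour résoudre ceci, nous devons prendre 2 dérivées de notre équation de la vitesse v(t) = 1 - 4·t. La dérivée de la vitesse donne l'accélération: a(t) = -4. La dérivée de l'accélération donne le jerk: j(t) = 0. En utilisant j(t) = 0 et en substituant t = 1, nous trouvons j = 0.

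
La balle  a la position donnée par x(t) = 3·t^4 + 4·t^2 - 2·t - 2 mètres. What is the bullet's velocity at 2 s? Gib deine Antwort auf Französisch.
Pour résoudre ceci, nous devons prendre 1 dérivée de notre équation de la position x(t) = 3·t^4 + 4·t^2 - 2·t - 2. En prenant d/dt de x(t), nous trouvons v(t) = 12·t^3 + 8·t - 2. En utilisant v(t) = 12·t^3 + 8·t - 2 et en substituant t = 2, nous trouvons v = 110.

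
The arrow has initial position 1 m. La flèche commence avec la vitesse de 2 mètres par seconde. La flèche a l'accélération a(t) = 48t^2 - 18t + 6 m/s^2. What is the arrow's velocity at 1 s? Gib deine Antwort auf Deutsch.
Um dies zu lösen, müssen wir 1 Integral unserer Gleichung für die Beschleunigung a(t) = 48·t^2 - 18·t + 6 finden. Die Stammfunktion von der Beschleunigung ist die Geschwindigkeit. Mit v(0) = 2 erhalten wir v(t) = 16·t^3 - 9·t^2 + 6·t + 2. Mit v(t) = 16·t^3 - 9·t^2 + 6·t + 2 und Einsetzen von t = 1, finden wir v = 15.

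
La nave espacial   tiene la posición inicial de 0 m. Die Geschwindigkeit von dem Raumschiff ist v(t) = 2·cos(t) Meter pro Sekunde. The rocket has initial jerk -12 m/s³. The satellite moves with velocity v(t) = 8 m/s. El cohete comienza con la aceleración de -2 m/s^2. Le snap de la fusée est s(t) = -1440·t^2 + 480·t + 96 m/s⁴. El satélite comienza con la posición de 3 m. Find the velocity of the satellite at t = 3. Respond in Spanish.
De la ecuación de la velocidad v(t) = 8, sustituimos t = 3 para obtener v = 8.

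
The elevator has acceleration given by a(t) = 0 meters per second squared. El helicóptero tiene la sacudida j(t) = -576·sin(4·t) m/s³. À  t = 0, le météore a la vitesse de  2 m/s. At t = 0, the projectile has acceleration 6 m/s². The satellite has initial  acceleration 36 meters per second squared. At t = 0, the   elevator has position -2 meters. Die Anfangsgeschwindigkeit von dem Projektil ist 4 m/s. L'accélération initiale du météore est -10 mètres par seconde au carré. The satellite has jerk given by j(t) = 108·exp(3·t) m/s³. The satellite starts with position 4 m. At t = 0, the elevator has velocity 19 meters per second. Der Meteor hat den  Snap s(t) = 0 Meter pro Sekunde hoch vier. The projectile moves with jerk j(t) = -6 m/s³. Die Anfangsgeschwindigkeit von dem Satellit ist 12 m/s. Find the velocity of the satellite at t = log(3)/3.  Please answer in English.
Starting from jerk j(t) = 108·exp(3·t), we take 2 integrals. Integrating jerk and using the initial condition a(0) = 36, we get a(t) = 36·exp(3·t). The antiderivative of acceleration, with v(0) = 12, gives velocity: v(t) = 12·exp(3·t). From the given velocity equation v(t) = 12·exp(3·t), we substitute t = log(3)/3 to get v = 36.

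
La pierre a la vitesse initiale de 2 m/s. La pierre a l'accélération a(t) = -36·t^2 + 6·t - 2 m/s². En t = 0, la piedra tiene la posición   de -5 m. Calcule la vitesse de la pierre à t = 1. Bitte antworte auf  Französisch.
Nous devons trouver l'intégrale de notre équation de l'accélération a(t) = -36·t^2 + 6·t - 2 1 fois. En prenant ∫a(t)dt et en appliquant v(0) = 2, nous trouvons v(t) = -12·t^3 + 3·t^2 - 2·t + 2. De l'équation de la vitesse v(t) = -12·t^3 + 3·t^2 - 2·t + 2, nous substituons t = 1 pour obtenir v = -9.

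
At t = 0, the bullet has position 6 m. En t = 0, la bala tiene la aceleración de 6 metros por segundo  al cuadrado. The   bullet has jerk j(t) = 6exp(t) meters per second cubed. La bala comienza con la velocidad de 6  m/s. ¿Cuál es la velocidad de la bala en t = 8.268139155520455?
Necesitamos integrar nuestra ecuación de la sacudida j(t) = 6·exp(t) 2 veces. La antiderivada de la sacudida es la aceleración. Usando a(0) = 6, obtenemos a(t) = 6·exp(t). La integral de la aceleración, con v(0) = 6, da la velocidad: v(t) = 6·exp(t). De la ecuación de la velocidad v(t) = 6·exp(t), sustituimos t = 8.268139155520455 para obtener v = 23386.1354766187.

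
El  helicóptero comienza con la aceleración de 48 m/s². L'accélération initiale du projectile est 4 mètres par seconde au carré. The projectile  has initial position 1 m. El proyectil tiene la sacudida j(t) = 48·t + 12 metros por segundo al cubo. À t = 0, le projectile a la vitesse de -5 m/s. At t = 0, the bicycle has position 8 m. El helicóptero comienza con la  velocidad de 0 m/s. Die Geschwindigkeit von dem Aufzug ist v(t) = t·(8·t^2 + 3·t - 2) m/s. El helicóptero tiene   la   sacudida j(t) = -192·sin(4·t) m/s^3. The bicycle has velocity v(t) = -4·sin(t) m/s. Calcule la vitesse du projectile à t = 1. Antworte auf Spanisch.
Debemos encontrar la antiderivada de nuestra ecuación de la sacudida j(t) = 48·t + 12 2 veces. La antiderivada de la sacudida es la aceleración. Usando a(0) = 4, obtenemos a(t) = 24·t^2 + 12·t + 4. La integral de la aceleración, con v(0) = -5, da la velocidad: v(t) = 8·t^3 + 6·t^2 + 4·t - 5. Usando v(t) = 8·t^3 + 6·t^2 + 4·t - 5 y sustituyendo t = 1, encontramos v = 13.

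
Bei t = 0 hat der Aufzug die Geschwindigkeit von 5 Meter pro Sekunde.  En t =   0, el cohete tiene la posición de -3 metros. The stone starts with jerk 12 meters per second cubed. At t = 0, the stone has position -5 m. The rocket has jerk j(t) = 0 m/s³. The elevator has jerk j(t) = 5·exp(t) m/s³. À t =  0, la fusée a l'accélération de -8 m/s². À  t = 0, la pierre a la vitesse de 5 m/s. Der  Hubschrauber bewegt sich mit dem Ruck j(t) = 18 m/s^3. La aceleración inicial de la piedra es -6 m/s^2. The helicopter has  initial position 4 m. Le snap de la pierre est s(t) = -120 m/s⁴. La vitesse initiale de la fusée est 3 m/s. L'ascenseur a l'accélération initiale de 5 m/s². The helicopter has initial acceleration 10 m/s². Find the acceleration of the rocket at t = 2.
To solve this, we need to take 1 antiderivative of our jerk equation j(t) = 0. Taking ∫j(t)dt and applying a(0) = -8, we find a(t) = -8. From the given acceleration equation a(t) = -8, we substitute t = 2 to get a = -8.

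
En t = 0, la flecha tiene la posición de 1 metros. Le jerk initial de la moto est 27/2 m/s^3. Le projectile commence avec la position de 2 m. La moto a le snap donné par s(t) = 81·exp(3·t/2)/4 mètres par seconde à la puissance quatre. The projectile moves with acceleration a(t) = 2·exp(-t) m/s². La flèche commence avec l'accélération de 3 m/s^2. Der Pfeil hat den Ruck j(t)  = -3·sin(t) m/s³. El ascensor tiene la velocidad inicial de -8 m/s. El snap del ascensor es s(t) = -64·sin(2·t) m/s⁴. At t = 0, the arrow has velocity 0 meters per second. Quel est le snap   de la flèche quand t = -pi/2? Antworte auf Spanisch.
Partiendo de la sacudida j(t) = -3·sin(t), tomamos 1 derivada. Derivando la sacudida, obtenemos el snap: s(t) = -3·cos(t). De la ecuación del snap s(t) = -3·cos(t), sustituimos t = -pi/2 para obtener s = 0.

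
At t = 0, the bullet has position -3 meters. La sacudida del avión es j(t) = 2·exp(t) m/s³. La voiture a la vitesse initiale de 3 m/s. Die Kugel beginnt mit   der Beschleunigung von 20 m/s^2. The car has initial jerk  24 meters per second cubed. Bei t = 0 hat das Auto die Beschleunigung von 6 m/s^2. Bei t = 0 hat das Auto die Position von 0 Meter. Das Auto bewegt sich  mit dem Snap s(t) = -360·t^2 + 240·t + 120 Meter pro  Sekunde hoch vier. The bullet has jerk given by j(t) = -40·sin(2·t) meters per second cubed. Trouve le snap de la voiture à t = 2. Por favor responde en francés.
De l'équation du snap s(t) = -360·t^2 + 240·t + 120, nous substituons t = 2 pour obtenir s = -840.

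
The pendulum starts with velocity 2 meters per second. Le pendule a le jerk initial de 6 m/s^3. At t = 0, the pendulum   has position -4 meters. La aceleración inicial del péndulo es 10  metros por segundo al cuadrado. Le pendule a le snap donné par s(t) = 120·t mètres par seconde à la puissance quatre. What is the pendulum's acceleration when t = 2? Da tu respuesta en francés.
En partant du snap s(t) = 120·t, nous prenons 2 primitives. En intégrant le snap et en utilisant la condition initiale j(0) = 6, nous obtenons j(t) = 60·t^2 + 6. En prenant ∫j(t)dt et en appliquant a(0) = 10, nous trouvons a(t) = 20·t^3 + 6·t + 10. De l'équation de l'accélération a(t) = 20·t^3 + 6·t + 10, nous substituons t = 2 pour obtenir a = 182.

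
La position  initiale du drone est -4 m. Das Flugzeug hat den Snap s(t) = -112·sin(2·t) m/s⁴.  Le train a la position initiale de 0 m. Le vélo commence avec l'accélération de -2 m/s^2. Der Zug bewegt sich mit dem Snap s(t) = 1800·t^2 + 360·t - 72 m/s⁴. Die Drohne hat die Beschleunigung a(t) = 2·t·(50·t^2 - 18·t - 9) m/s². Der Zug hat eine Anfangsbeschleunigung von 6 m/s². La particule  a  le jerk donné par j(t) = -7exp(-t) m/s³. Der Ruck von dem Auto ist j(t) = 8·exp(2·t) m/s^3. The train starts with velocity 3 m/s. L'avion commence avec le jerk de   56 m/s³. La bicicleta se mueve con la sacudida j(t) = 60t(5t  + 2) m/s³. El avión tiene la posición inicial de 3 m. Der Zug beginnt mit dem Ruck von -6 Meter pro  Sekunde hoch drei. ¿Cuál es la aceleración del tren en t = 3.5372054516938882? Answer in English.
We need to integrate our snap equation s(t) = 1800·t^2 + 360·t - 72 2 times. Finding the antiderivative of s(t) and using j(0) = -6: j(t) = 600·t^3 + 180·t^2 - 72·t - 6. Taking ∫j(t)dt and applying a(0) = 6, we find a(t) = 150·t^4 + 60·t^3 - 36·t^2 - 6·t + 6. From the given acceleration equation a(t) = 150·t^4 + 60·t^3 - 36·t^2 - 6·t + 6, we substitute t = 3.5372054516938882 to get a = 25671.6193399411.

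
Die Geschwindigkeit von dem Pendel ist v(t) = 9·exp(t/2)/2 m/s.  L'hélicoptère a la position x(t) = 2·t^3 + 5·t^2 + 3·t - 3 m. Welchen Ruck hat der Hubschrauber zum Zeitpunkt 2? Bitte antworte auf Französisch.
En partant de la position x(t) = 2·t^3 + 5·t^2 + 3·t - 3, nous prenons 3 dérivées. En prenant d/dt de x(t), nous trouvons v(t) = 6·t^2 + 10·t + 3. En prenant d/dt de v(t), nous trouvons a(t) = 12·t + 10. La dérivée de l'accélération donne le jerk: j(t) = 12. En utilisant j(t) = 12 et en substituant t = 2, nous trouvons j = 12.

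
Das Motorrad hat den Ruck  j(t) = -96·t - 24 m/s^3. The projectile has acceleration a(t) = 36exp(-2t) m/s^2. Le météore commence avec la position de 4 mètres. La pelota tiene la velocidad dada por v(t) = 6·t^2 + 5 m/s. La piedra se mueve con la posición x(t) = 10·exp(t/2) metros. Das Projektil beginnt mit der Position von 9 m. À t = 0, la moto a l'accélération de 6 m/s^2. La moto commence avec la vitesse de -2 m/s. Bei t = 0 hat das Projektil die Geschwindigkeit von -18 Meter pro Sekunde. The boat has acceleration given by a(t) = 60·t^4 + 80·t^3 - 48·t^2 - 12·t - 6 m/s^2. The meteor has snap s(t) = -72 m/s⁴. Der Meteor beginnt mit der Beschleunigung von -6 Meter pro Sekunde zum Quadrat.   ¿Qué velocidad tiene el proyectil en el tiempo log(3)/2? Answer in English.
To solve this, we need to take 1 antiderivative of our acceleration equation a(t) = 36·exp(-2·t). Integrating acceleration and using the initial condition v(0) = -18, we get v(t) = -18·exp(-2·t). From the given velocity equation v(t) = -18·exp(-2·t), we substitute t = log(3)/2 to get v = -6.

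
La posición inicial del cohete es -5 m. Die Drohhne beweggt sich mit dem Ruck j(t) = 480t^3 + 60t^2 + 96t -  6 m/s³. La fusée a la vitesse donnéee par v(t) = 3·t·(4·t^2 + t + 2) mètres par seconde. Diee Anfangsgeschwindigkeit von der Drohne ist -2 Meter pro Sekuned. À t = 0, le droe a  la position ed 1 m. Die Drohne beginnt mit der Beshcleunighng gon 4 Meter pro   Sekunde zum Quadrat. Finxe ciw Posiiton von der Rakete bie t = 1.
Um dies zu lösen, müssen wir 1 Integral unserer Gleichung für die Geschwindigkeit v(t) = 3·t·(4·t^2 + t + 2) finden. Die Stammfunktion von der Geschwindigkeit ist die Position. Mit x(0) = -5 erhalten wir x(t) = 3·t^4 + t^3 + 3·t^2 - 5. Mit x(t) = 3·t^4 + t^3 + 3·t^2 - 5 und Einsetzen von t = 1, finden wir x = 2.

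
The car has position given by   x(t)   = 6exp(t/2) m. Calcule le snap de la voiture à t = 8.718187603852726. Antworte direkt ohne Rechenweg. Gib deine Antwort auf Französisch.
À t = 8.718187603852726, s = 29.3198437804124.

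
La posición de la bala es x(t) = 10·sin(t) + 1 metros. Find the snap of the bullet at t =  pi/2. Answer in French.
Pour résoudre ceci, nous devons prendre 4 dérivées de notre équation de la position x(t) = 10·sin(t) + 1. En prenant d/dt de x(t), nous trouvons v(t) = 10·cos(t). En dérivant la vitesse, nous obtenons l'accélération: a(t) = -10·sin(t). En prenant d/dt de a(t), nous trouvons j(t) = -10·cos(t). En dérivant le jerk, nous obtenons le snap: s(t) = 10·sin(t). De l'équation du snap s(t) = 10·sin(t), nous substituons t = pi/2 pour obtenir s = 10.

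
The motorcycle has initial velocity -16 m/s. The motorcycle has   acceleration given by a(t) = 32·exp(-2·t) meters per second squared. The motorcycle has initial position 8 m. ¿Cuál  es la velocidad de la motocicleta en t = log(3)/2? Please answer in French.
En partant de l'accélération a(t) = 32·exp(-2·t), nous prenons 1 intégrale. En prenant ∫a(t)dt et en appliquant v(0) = -16, nous trouvons v(t) = -16·exp(-2·t). De l'équation de la vitesse v(t) = -16·exp(-2·t), nous substituons t = log(3)/2 pour obtenir v = -16/3.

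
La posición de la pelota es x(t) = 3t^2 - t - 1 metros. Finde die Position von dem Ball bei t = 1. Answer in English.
We have position x(t) = 3·t^2 - t - 1. Substituting t = 1: x(1) = 1.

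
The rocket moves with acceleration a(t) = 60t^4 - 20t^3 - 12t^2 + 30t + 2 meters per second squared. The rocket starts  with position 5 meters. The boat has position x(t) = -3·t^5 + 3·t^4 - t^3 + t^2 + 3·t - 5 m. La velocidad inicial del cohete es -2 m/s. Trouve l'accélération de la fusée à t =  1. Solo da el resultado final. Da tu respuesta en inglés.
The acceleration at t = 1 is a = 60.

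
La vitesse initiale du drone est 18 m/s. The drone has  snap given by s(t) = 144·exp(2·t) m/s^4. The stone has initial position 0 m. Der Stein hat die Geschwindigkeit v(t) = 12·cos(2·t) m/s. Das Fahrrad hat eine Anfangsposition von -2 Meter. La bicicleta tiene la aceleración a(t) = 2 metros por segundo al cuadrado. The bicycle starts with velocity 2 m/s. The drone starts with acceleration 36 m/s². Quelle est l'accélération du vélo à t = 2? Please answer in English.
Using a(t) = 2 and substituting t = 2, we find a = 2.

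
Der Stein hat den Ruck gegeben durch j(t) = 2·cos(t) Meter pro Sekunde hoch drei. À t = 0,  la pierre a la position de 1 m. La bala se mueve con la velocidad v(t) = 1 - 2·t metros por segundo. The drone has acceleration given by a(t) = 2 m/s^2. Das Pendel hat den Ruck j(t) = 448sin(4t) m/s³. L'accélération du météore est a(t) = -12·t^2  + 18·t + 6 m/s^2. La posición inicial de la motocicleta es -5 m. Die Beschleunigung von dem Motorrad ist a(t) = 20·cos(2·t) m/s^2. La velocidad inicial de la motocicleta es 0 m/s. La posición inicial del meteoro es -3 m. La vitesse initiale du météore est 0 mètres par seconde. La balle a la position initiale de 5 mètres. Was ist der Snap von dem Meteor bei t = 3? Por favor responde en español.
Partiendo de la aceleración a(t) = -12·t^2 + 18·t + 6, tomamos 2 derivadas. Derivando la aceleración, obtenemos la sacudida: j(t) = 18 - 24·t. Derivando la sacudida, obtenemos el snap: s(t) = -24. Usando s(t) = -24 y sustituyendo t = 3, encontramos s = -24.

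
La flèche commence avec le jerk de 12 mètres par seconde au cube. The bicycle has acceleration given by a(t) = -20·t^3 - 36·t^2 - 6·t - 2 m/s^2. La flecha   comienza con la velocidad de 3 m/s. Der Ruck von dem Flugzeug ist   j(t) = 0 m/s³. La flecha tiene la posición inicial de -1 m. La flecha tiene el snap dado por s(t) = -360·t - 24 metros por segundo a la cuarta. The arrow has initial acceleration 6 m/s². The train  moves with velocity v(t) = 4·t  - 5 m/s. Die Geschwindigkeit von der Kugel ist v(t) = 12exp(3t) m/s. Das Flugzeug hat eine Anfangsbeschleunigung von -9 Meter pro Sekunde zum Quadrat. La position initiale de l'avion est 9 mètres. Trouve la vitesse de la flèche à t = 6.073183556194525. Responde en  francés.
Nous devons intégrer notre équation du snap s(t) = -360·t - 24 3 fois. En prenant ∫s(t)dt et en appliquant j(0) = 12, nous trouvons j(t) = -180·t^2 - 24·t + 12. La primitive du jerk, avec a(0) = 6, donne l'accélération: a(t) = -60·t^3 - 12·t^2 + 12·t + 6. La primitive de l'accélération, avec v(0) = 3, donne la vitesse: v(t) = -15·t^4 - 4·t^3 + 6·t^2 + 6·t + 3. De l'équation de la vitesse v(t) = -15·t^4 - 4·t^3 + 6·t^2 + 6·t + 3, nous substituons t = 6.073183556194525 pour obtenir v = -21041.2153540453.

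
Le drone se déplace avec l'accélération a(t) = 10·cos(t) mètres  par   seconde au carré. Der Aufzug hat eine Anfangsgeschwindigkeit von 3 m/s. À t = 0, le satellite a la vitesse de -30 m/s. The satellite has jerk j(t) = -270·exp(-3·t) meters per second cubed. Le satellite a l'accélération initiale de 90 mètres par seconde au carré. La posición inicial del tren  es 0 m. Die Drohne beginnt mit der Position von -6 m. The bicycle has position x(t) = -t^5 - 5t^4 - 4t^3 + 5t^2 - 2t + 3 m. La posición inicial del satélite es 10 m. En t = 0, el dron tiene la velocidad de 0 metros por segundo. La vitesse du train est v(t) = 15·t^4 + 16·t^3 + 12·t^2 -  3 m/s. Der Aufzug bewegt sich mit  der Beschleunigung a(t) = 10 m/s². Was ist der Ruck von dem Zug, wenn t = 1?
Wir müssen unsere Gleichung für die Geschwindigkeit v(t) = 15·t^4 + 16·t^3 + 12·t^2 - 3 2-mal ableiten. Die Ableitung von der Geschwindigkeit ergibt die Beschleunigung: a(t) = 60·t^3 + 48·t^2 + 24·t. Mit d/dt von a(t) finden wir j(t) = 180·t^2 + 96·t + 24. Aus der Gleichung für den Ruck j(t) = 180·t^2 + 96·t + 24, setzen wir t = 1 ein und erhalten j = 300.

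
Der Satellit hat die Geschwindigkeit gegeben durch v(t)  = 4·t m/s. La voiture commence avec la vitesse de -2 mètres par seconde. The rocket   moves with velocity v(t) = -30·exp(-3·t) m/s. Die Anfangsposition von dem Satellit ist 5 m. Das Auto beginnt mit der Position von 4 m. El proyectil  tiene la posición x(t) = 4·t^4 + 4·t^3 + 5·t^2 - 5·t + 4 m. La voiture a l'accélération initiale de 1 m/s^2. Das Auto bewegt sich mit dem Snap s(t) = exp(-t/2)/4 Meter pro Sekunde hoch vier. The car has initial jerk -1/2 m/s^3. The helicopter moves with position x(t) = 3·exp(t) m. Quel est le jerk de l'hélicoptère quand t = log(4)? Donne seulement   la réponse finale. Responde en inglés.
At t = log(4), j = 12.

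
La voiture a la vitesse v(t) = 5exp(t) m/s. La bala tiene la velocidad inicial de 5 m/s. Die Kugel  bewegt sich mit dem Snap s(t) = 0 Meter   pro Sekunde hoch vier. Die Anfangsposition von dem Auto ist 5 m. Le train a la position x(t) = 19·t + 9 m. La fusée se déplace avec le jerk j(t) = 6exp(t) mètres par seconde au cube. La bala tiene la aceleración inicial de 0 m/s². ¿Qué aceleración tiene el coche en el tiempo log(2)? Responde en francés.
Nous devons dériver notre équation de la vitesse v(t) = 5·exp(t) 1 fois. En dérivant la vitesse, nous obtenons l'accélération: a(t) = 5·exp(t). De l'équation de l'accélération a(t) = 5·exp(t), nous substituons t = log(2) pour obtenir a = 10.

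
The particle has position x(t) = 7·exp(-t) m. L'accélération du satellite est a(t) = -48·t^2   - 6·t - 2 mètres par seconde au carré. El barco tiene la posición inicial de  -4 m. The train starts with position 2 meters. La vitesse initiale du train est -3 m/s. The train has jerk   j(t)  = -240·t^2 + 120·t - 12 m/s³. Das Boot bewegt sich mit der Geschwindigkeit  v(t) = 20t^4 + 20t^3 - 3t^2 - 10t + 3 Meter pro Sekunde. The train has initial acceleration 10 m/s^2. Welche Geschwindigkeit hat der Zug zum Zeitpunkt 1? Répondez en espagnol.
Debemos encontrar la antiderivada de nuestra ecuación de la sacudida j(t) = -240·t^2 + 120·t - 12 2 veces. Integrando la sacudida y usando la condición inicial a(0) = 10, obtenemos a(t) = -80·t^3 + 60·t^2 - 12·t + 10. Tomando ∫a(t)dt y aplicando v(0) = -3, encontramos v(t) = -20·t^4 + 20·t^3 - 6·t^2 + 10·t - 3. Tenemos la velocidad v(t) = -20·t^4 + 20·t^3 - 6·t^2 + 10·t - 3. Sustituyendo t = 1: v(1) = 1.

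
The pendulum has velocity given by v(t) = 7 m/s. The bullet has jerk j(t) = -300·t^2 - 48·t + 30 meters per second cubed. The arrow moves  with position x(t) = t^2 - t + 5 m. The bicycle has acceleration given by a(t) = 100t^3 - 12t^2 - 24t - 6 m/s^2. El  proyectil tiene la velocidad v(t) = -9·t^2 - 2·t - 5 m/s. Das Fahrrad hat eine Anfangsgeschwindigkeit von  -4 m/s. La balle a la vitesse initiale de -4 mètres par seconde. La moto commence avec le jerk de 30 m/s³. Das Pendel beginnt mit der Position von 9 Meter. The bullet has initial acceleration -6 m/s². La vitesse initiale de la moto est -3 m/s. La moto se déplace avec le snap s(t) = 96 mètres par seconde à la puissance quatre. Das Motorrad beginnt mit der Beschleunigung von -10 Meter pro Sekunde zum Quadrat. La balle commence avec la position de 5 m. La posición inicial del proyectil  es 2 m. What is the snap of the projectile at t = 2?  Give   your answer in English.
Starting from velocity v(t) = -9·t^2 - 2·t - 5, we take 3 derivatives. Taking d/dt of v(t), we find a(t) = -18·t - 2. The derivative of acceleration gives jerk: j(t) = -18. The derivative of jerk gives snap: s(t) = 0. From the given snap equation s(t) = 0, we substitute t = 2 to get s = 0.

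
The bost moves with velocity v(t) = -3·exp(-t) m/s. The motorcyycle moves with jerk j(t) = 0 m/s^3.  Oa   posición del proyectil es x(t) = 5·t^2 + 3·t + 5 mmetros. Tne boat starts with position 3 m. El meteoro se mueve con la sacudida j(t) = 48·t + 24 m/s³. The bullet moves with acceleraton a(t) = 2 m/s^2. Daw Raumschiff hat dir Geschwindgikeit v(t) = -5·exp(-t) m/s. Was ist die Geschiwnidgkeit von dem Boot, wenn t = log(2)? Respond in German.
Wir haben die Geschwindigkeit v(t) = -3·exp(-t). Durch Einsetzen von t = log(2): v(log(2)) = -3/2.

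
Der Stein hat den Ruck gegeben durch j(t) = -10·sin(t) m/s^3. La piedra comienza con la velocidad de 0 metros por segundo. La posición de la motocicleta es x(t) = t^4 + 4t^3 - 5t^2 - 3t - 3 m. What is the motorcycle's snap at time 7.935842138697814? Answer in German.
Ausgehend von der Position x(t) = t^4 + 4·t^3 - 5·t^2 - 3·t - 3, nehmen wir 4 Ableitungen. Mit d/dt von x(t) finden wir v(t) = 4·t^3 + 12·t^2 - 10·t - 3. Mit d/dt von v(t) finden wir a(t) = 12·t^2 + 24·t - 10. Mit d/dt von a(t) finden wir j(t) = 24·t + 24. Die Ableitung von dem Ruck ergibt den Snap: s(t) = 24. Mit s(t) = 24 und Einsetzen von t = 7.935842138697814, finden wir s = 24.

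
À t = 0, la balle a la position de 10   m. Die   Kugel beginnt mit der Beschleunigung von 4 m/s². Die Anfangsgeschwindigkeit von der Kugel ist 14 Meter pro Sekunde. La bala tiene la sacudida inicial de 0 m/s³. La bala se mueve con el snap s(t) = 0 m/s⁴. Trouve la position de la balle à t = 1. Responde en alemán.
Wir müssen unsere Gleichung für den Snap s(t) = 0 4-mal integrieren. Das Integral von dem Snap ist der Ruck. Mit j(0) = 0 erhalten wir j(t) = 0. Das Integral von dem Ruck ist die Beschleunigung. Mit a(0) = 4 erhalten wir a(t) = 4. Mit ∫a(t)dt und Anwendung von v(0) = 14, finden wir v(t) = 4·t + 14. Durch Integration von der Geschwindigkeit und Verwendung der Anfangsbedingung x(0) = 10, erhalten wir x(t) = 2·t^2 + 14·t + 10. Aus der Gleichung für die Position x(t) = 2·t^2 + 14·t + 10, setzen wir t = 1 ein und erhalten x = 26.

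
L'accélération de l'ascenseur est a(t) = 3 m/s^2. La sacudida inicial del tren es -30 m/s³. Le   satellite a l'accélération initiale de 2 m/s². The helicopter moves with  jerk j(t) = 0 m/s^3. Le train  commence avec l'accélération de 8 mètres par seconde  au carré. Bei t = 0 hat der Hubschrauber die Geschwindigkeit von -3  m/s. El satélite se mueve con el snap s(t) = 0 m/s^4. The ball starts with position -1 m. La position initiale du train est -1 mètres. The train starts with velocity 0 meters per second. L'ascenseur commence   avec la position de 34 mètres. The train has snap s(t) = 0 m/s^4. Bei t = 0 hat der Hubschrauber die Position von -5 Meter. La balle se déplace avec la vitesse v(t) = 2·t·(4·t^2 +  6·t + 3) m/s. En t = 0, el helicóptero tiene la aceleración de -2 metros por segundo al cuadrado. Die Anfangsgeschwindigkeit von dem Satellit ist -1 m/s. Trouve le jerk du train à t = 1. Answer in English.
Starting from snap s(t) = 0, we take 1 integral. Taking ∫s(t)dt and applying j(0) = -30, we find j(t) = -30. From the given jerk equation j(t) = -30, we substitute t = 1 to get j = -30.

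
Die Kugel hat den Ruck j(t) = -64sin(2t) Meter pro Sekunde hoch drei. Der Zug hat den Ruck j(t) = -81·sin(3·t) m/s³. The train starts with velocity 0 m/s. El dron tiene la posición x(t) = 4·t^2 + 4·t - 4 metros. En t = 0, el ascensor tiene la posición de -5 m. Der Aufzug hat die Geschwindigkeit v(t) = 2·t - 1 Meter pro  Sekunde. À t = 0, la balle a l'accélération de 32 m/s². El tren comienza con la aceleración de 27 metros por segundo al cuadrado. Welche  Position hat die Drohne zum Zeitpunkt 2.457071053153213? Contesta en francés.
Nous avons la position x(t) = 4·t^2 + 4·t - 4. En substituant t = 2.457071053153213: x(2.457071053153213) = 29.9770768535866.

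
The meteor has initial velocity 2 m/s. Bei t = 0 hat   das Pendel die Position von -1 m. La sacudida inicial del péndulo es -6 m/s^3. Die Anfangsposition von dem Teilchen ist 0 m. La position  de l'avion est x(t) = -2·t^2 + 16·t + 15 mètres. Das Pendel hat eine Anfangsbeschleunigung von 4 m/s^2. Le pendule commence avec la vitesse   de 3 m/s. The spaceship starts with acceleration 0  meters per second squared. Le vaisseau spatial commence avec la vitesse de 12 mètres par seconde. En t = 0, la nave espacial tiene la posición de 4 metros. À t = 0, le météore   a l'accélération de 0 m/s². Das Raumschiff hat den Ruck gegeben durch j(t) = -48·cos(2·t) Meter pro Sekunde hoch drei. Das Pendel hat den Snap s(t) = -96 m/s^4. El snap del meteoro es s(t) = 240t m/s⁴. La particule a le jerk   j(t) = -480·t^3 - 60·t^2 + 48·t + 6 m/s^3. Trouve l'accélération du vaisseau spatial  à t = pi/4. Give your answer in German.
Um dies zu lösen, müssen wir 1 Stammfunktion unserer Gleichung für den Ruck j(t) = -48·cos(2·t) finden. Das Integral von dem Ruck, mit a(0) = 0, ergibt die Beschleunigung: a(t) = -24·sin(2·t). Aus der Gleichung für die Beschleunigung a(t) = -24·sin(2·t), setzen wir t = pi/4 ein und erhalten a = -24.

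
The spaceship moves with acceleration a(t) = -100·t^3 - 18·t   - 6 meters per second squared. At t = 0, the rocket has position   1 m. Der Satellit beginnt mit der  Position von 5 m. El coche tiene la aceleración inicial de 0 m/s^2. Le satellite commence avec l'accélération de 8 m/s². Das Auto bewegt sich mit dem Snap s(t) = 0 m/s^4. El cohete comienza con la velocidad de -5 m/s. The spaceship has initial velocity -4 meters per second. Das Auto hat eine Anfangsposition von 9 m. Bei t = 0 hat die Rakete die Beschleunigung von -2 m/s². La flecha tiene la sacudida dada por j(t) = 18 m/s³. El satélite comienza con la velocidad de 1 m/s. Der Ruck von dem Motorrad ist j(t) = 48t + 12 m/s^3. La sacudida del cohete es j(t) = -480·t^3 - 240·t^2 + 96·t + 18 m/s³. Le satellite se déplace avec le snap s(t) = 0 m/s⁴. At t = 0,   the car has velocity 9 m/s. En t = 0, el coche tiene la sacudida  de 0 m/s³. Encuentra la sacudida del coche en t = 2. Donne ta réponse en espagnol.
Para resolver esto, necesitamos tomar 1 antiderivada de nuestra ecuación del snap s(t) = 0. La antiderivada del snap es la sacudida. Usando j(0) = 0, obtenemos j(t) = 0. De la ecuación de la sacudida j(t) = 0, sustituimos t = 2 para obtener j = 0.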